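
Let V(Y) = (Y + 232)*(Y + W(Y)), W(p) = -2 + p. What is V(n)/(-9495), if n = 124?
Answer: -29192/3165 ≈ -9.2234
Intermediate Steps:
V(Y) = (-2 + 2*Y)*(232 + Y) (V(Y) = (Y + 232)*(Y + (-2 + Y)) = (232 + Y)*(-2 + 2*Y) = (-2 + 2*Y)*(232 + Y))
V(n)/(-9495) = (-464 + 2*124² + 462*124)/(-9495) = (-464 + 2*15376 + 57288)*(-1/9495) = (-464 + 30752 + 57288)*(-1/9495) = 87576*(-1/9495) = -29192/3165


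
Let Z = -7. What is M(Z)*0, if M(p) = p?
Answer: 0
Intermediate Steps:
M(Z)*0 = -7*0 = 0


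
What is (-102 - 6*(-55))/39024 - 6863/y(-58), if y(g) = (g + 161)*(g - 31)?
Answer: 22492649/29811084 ≈ 0.75451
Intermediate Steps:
y(g) = (-31 + g)*(161 + g) (y(g) = (161 + g)*(-31 + g) = (-31 + g)*(161 + g))
(-102 - 6*(-55))/39024 - 6863/y(-58) = (-102 - 6*(-55))/39024 - 6863/(-4991 + (-58)**2 + 130*(-58)) = (-102 + 330)*(1/39024) - 6863/(-4991 + 3364 - 7540) = 228*(1/39024) - 6863/(-9167) = 19/3252 - 6863*(-1/9167) = 19/3252 + 6863/9167 = 22492649/29811084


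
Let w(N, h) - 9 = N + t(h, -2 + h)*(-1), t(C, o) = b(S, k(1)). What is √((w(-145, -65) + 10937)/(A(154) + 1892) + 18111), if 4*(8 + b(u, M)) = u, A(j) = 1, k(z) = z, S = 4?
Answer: √64920304383/1893 ≈ 134.60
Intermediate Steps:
b(u, M) = -8 + u/4
t(C, o) = -7 (t(C, o) = -8 + (¼)*4 = -8 + 1 = -7)
w(N, h) = 16 + N (w(N, h) = 9 + (N - 7*(-1)) = 9 + (N + 7) = 9 + (7 + N) = 16 + N)
√((w(-145, -65) + 10937)/(A(154) + 1892) + 18111) = √(((16 - 145) + 10937)/(1 + 1892) + 18111) = √((-129 + 10937)/1893 + 18111) = √(10808*(1/1893) + 18111) = √(10808/1893 + 18111) = √(34294931/1893) = √64920304383/1893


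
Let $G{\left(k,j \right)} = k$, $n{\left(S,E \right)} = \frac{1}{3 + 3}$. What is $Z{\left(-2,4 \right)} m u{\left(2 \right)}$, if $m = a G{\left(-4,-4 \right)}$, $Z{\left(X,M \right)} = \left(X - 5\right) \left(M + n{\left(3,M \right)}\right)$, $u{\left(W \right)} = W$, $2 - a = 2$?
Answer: $0$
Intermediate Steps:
$a = 0$ ($a = 2 - 2 = 0$)
$n{\left(S,E \right)} = \frac{1}{6}$
$Z{\left(X,M \right)} = \left(-5 + X\right) \left(\frac{1}{6} + M\right)$ ($Z{\left(X,M \right)} = \left(X - 5\right) \left(M + \frac{1}{6}\right) = \left(-5 + X\right) \left(\frac{1}{6} + M\right)$)
$m = 0$ ($m = 0 \left(-4\right) = 0$)
$Z{\left(-2,4 \right)} m u{\left(2 \right)} = \left(- \frac{5}{6} - 20 + \frac{1}{6} \left(-2\right) + 4 \left(-2\right)\right) 0 \cdot 2 = \left(- \frac{5}{6} - 20 - \frac{1}{3} - 8\right) 0 \cdot 2 = \left(- \frac{175}{6}\right) 0 \cdot 2 = 0 \cdot 2 = 0$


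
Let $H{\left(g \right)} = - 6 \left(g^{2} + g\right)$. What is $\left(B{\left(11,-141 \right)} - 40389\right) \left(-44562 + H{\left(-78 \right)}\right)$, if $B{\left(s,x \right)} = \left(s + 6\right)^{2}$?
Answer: $3231979800$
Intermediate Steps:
$H{\left(g \right)} = - 6 g - 6 g^{2}$ ($H{\left(g \right)} = - 6 \left(g + g^{2}\right) = - 6 g - 6 g^{2}$)
$B{\left(s,x \right)} = \left(6 + s\right)^{2}$
$\left(B{\left(11,-141 \right)} - 40389\right) \left(-44562 + H{\left(-78 \right)}\right) = \left(\left(6 + 11\right)^{2} - 40389\right) \left(-44562 - - 468 \left(1 - 78\right)\right) = \left(17^{2} - 40389\right) \left(-44562 - \left(-468\right) \left(-77\right)\right) = \left(289 - 40389\right) \left(-44562 - 36036\right) = \left(-40100\right) \left(-80598\right) = 3231979800$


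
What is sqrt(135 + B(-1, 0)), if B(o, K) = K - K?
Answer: 3*sqrt(15) ≈ 11.619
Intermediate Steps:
B(o, K) = 0
sqrt(135 + B(-1, 0)) = sqrt(135 + 0) = sqrt(135) = 3*sqrt(15)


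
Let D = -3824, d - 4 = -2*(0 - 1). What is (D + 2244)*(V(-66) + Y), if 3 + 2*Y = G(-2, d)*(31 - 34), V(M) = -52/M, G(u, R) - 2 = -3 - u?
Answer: 115340/33 ≈ 3495.2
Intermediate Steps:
d = 6 (d = 4 - 2*(0 - 1) = 4 - 2*(-1) = 4 + 2 = 6)
G(u, R) = -1 - u (G(u, R) = 2 + (-3 - u) = -1 - u)
Y = -3 (Y = -3/2 + ((-1 - 1*(-2))*(31 - 34))/2 = -3/2 + ((-1 + 2)*(-3))/2 = -3/2 + (1*(-3))/2 = -3/2 + (1/2)*(-3) = -3/2 - 3/2 = -3)
(D + 2244)*(V(-66) + Y) = (-3824 + 2244)*(-52/(-66) - 3) = -1580*(-52*(-1/66) - 3) = -1580*(26/33 - 3) = -1580*(-73/33) = 115340/33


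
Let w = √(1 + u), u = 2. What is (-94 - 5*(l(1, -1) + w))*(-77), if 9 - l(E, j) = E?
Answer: 10318 + 385*√3 ≈ 10985.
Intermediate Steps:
l(E, j) = 9 - E
w = √3 (w = √(1 + 2) = √3 ≈ 1.7320)
(-94 - 5*(l(1, -1) + w))*(-77) = (-94 - 5*((9 - 1*1) + √3))*(-77) = (-94 - 5*((9 - 1) + √3))*(-77) = (-94 - 5*(8 + √3))*(-77) = (-94 + (-40 - 5*√3))*(-77) = (-134 - 5*√3)*(-77) = 10318 + 385*√3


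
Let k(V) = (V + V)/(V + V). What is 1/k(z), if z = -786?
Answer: 1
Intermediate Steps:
k(V) = 1 (k(V) = (2*V)/((2*V)) = (2*V)*(1/(2*V)) = 1)
1/k(z) = 1/1 = 1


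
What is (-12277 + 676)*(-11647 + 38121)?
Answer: -307124874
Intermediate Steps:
(-12277 + 676)*(-11647 + 38121) = -11601*26474 = -307124874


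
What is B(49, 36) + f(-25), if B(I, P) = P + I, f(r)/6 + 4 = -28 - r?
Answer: 43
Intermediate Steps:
f(r) = -192 - 6*r (f(r) = -24 + 6*(-28 - r) = -24 + (-168 - 6*r) = -192 - 6*r)
B(I, P) = I + P
B(49, 36) + f(-25) = (49 + 36) + (-192 - 6*(-25)) = 85 + (-192 + 150) = 85 - 42 = 43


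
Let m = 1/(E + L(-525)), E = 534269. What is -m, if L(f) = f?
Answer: -1/533744 ≈ -1.8736e-6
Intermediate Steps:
m = 1/533744 (m = 1/(534269 - 525) = 1/533744 ≈ 1.8736e-6)
-m = -1*1/533744 = -1/533744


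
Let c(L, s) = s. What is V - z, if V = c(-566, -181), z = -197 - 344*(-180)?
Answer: -61904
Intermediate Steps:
z = 61723 (z = -197 + 61920 = 61723)
V = -181
V - z = -181 - 1*61723 = -181 - 61723 = -61904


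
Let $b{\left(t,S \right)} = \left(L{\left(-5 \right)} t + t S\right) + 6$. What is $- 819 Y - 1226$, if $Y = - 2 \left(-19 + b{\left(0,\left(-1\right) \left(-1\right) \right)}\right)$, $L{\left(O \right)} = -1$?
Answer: $-22520$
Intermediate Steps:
$b{\left(t,S \right)} = 6 - t + S t$ ($b{\left(t,S \right)} = \left(- t + t S\right) + 6 = \left(- t + S t\right) + 6 = 6 - t + S t$)
$Y = 26$ ($Y = - 2 \left(-19 + \left(6 - 0 + \left(-1\right) \left(-1\right) 0\right)\right) = - 2 \left(-19 + \left(6 + 0 + 1 \cdot 0\right)\right) = - 2 \left(-19 + \left(6 + 0 + 0\right)\right) = - 2 \left(-19 + 6\right) = \left(-2\right) \left(-13\right) = 26$)
$- 819 Y - 1226 = \left(-819\right) 26 - 1226 = -21294 - 1226 = -22520$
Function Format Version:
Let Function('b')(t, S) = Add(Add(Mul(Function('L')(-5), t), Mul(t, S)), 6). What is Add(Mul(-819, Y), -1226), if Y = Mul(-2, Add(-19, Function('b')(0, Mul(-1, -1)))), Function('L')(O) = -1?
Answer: -22520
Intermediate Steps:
Function('b')(t, S) = Add(6, Mul(-1, t), Mul(S, t)) (Function('b')(t, S) = Add(Add(Mul(-1, t), Mul(t, S)), 6) = Add(Add(Mul(-1, t), Mul(S, t)), 6) = Add(6, Mul(-1, t), Mul(S, t)))
Y = 26 (Y = Mul(-2, Add(-19, Add(6, Mul(-1, 0), Mul(Mul(-1, -1), 0)))) = Mul(-2, Add(-19, Add(6, 0, Mul(1, 0)))) = Mul(-2, Add(-19, Add(6, 0, 0))) = Mul(-2, Add(-19, 6)) = Mul(-2, -13) = 26)
Add(Mul(-819, Y), -1226) = Add(Mul(-819, 26), -1226) = Add(-21294, -1226) = -22520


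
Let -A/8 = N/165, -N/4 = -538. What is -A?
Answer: 17216/165 ≈ 104.34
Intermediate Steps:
N = 2152 (N = -4*(-538) = 2152)
A = -17216/165 ≈ -104.34
-A = -1*(-17216/165) = 17216/165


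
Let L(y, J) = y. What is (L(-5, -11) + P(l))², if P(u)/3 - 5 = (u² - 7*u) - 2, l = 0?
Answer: 16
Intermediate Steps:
P(u) = 9 - 21*u + 3*u² (P(u) = 15 + 3*((u² - 7*u) - 2) = 15 + 3*(-2 + u² - 7*u) = 15 + (-6 - 21*u + 3*u²) = 9 - 21*u + 3*u²)
(L(-5, -11) + P(l))² = (-5 + (9 - 21*0 + 3*0²))² = (-5 + (9 + 0 + 3*0))² = (-5 + (9 + 0 + 0))² = (-5 + 9)² = 4² = 16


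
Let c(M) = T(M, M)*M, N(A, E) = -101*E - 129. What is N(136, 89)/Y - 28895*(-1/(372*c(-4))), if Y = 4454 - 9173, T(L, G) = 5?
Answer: -1522613/780208 ≈ -1.9515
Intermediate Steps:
N(A, E) = -129 - 101*E
c(M) = 5*M
Y = -4719
N(136, 89)/Y - 28895*(-1/(372*c(-4))) = (-129 - 101*89)/(-4719) - 28895/((5*(-4))*(124*(-3))) = (-129 - 8989)*(-1/4719) - 28895/((-20*(-372))) = -9118*(-1/4719) - 28895/7440 = 9118/4719 - 28895*1/7440 = 9118/4719 - 5779/1488 = -1522613/780208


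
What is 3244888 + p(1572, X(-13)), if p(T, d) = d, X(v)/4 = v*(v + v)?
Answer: 3246240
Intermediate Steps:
X(v) = 8*v**2 (X(v) = 4*(v*(v + v)) = 4*(v*(2*v)) = 4*(2*v**2) = 8*v**2)
3244888 + p(1572, X(-13)) = 3244888 + 8*(-13)**2 = 3244888 + 8*169 = 3244888 + 1352 = 3246240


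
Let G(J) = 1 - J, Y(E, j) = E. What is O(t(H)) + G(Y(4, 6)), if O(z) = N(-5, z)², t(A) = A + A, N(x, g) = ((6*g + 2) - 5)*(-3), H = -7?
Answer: 68118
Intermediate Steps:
N(x, g) = 9 - 18*g (N(x, g) = ((2 + 6*g) - 5)*(-3) = (-3 + 6*g)*(-3) = 9 - 18*g)
t(A) = 2*A
O(z) = (9 - 18*z)²
O(t(H)) + G(Y(4, 6)) = 81*(-1 + 2*(2*(-7)))² + (1 - 1*4) = 81*(-1 + 2*(-14))² + (1 - 4) = 81*(-1 - 28)² - 3 = 81*(-29)² - 3 = 81*841 - 3 = 68121 - 3 = 68118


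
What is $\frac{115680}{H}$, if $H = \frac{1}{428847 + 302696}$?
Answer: $84624894240$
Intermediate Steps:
$H = \frac{1}{731543} \approx 1.367 \cdot 10^{-6}$
$\frac{115680}{H} = 115680 \frac{1}{\frac{1}{731543}} = 115680 \cdot 731543 = 84624894240$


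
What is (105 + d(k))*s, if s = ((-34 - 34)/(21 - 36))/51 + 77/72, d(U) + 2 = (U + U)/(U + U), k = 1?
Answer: 1807/15 ≈ 120.47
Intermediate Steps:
d(U) = -1 (d(U) = -2 + (U + U)/(U + U) = -2 + (2*U)/((2*U)) = -2 + (2*U)*(1/(2*U)) = -2 + 1 = -1)
s = 139/120 (s = -68/(-15)*(1/51) + 77*(1/72) = -68*(-1/15)*(1/51) + 77/72 = (68/15)*(1/51) + 77/72 = 4/45 + 77/72 = 139/120 ≈ 1.1583)
(105 + d(k))*s = (105 - 1)*(139/120) = 104*(139/120) = 1807/15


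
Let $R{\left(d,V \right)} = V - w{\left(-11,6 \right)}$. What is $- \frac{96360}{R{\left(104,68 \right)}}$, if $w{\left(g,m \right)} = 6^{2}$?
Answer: $- \frac{12045}{4} \approx -3011.3$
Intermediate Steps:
$w{\left(g,m \right)} = 36$
$R{\left(d,V \right)} = -36 + V$ ($R{\left(d,V \right)} = V - 36 = -36 + V$)
$- \frac{96360}{R{\left(104,68 \right)}} = - \frac{96360}{-36 + 68} = - \frac{96360}{32} = \left(-96360\right) \frac{1}{32} = - \frac{12045}{4}$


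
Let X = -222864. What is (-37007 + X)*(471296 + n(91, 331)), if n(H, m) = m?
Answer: -122562180117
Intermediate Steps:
(-37007 + X)*(471296 + n(91, 331)) = (-37007 - 222864)*(471296 + 331) = -259871*471627 = -122562180117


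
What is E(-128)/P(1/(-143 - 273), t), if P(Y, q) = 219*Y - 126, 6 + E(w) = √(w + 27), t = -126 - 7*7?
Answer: 832/17545 - 416*I*√101/52635 ≈ 0.047421 - 0.079429*I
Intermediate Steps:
t = -175 (t = -126 - 49 = -175)
E(w) = -6 + √(27 + w) (E(w) = -6 + √(w + 27) = -6 + √(27 + w))
P(Y, q) = -126 + 219*Y
E(-128)/P(1/(-143 - 273), t) = (-6 + √(27 - 128))/(-126 + 219/(-143 - 273)) = (-6 + √(-101))/(-126 + 219/(-416)) = (-6 + I*√101)/(-126 + 219*(-1/416)) = (-6 + I*√101)/(-126 - 219/416) = (-6 + I*√101)/(-52635/416) = (-6 + I*√101)*(-416/52635) = 832/17545 - 416*I*√101/52635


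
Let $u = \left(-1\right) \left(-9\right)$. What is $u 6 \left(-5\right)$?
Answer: $-270$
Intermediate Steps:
$u = 9$
$u 6 \left(-5\right) = 9 \cdot 6 \left(-5\right) = 54 \left(-5\right) = -270$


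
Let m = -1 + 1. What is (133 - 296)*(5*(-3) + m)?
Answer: 2445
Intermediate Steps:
m = 0
(133 - 296)*(5*(-3) + m) = (133 - 296)*(5*(-3) + 0) = -163*(-15 + 0) = -163*(-15) = 2445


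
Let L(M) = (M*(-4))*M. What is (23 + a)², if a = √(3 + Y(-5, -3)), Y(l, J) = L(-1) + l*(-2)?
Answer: 676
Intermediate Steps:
L(M) = -4*M² (L(M) = (-4*M)*M = -4*M²)
Y(l, J) = -4 - 2*l (Y(l, J) = -4*(-1)² + l*(-2) = -4*1 - 2*l = -4 - 2*l)
a = 3 (a = √(3 + (-4 - 2*(-5))) = √(3 + (-4 + 10)) = √(3 + 6) = √9 = 3)
(23 + a)² = (23 + 3)² = 26² = 676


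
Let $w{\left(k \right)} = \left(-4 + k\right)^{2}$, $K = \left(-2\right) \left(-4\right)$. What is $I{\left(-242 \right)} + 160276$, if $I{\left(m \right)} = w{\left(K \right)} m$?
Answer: $156404$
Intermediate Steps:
$K = 8$
$I{\left(m \right)} = 16 m$ ($I{\left(m \right)} = \left(-4 + 8\right)^{2} m = 4^{2} m = 16 m$)
$I{\left(-242 \right)} + 160276 = 16 \left(-242\right) + 160276 = -3872 + 160276 = 156404$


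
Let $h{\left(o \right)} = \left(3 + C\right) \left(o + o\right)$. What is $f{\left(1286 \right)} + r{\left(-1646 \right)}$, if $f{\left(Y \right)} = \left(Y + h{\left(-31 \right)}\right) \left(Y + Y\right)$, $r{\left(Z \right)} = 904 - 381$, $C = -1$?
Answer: $2989187$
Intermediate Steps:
$r{\left(Z \right)} = 523$ ($r{\left(Z \right)} = 904 - 381 = 523$)
$h{\left(o \right)} = 4 o$ ($h{\left(o \right)} = \left(3 - 1\right) \left(o + o\right) = 2 \cdot 2 o = 4 o$)
$f{\left(Y \right)} = 2 Y \left(-124 + Y\right)$ ($f{\left(Y \right)} = \left(Y + 4 \left(-31\right)\right) \left(Y + Y\right) = \left(Y - 124\right) 2 Y = \left(-124 + Y\right) 2 Y = 2 Y \left(-124 + Y\right)$)
$f{\left(1286 \right)} + r{\left(-1646 \right)} = 2 \cdot 1286 \left(-124 + 1286\right) + 523 = 2 \cdot 1286 \cdot 1162 + 523 = 2988664 + 523 = 2989187$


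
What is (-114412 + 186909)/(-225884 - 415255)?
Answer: -72497/641139 ≈ -0.11308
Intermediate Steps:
(-114412 + 186909)/(-225884 - 415255) = 72497/(-641139) = 72497*(-1/641139) = -72497/641139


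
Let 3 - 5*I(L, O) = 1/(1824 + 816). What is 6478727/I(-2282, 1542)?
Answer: 85519196400/7919 ≈ 1.0799e+7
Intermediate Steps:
I(L, O) = 7919/13200 (I(L, O) = ⅗ - 1/(5*(1824 + 816)) = ⅗ - ⅕/2640 = ⅗ - ⅕*1/2640 = ⅗ - 1/13200 = 7919/13200)
6478727/I(-2282, 1542) = 6478727/(7919/13200) = 6478727*(13200/7919) = 85519196400/7919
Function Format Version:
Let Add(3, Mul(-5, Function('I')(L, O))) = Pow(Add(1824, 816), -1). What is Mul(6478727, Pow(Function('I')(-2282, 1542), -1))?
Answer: Rational(85519196400, 7919) ≈ 1.0799e+7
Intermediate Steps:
Function('I')(L, O) = Rational(7919, 13200) (Function('I')(L, O) = Add(Rational(3, 5), Mul(Rational(-1, 5), Pow(Add(1824, 816), -1))) = Add(Rational(3, 5), Mul(Rational(-1, 5), Pow(2640, -1))) = Add(Rational(3, 5), Mul(Rational(-1, 5), Rational(1, 2640))) = Add(Rational(3, 5), Rational(-1, 13200)) = Rational(7919, 13200))
Mul(6478727, Pow(Function('I')(-2282, 1542), -1)) = Mul(6478727, Pow(Rational(7919, 13200), -1)) = Mul(6478727, Rational(13200, 7919)) = Rational(85519196400, 7919)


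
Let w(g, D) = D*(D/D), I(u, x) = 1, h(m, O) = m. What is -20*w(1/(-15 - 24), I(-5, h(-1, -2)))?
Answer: -20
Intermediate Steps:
w(g, D) = D (w(g, D) = D*1 = D)
-20*w(1/(-15 - 24), I(-5, h(-1, -2))) = -20*1 = -20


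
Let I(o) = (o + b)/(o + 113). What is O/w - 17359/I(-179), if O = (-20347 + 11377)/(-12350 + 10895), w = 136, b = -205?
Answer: -314870117/105536 ≈ -2983.5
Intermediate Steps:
I(o) = (-205 + o)/(113 + o) (I(o) = (o - 205)/(o + 113) = (-205 + o)/(113 + o))
O = 598/97 (O = -8970/(-1455) = -8970*(-1/1455) = 598/97 ≈ 6.1649)
O/w - 17359/I(-179) = (598/97)/136 - 17359*(113 - 179)/(-205 - 179) = (598/97)*(1/136) - 17359/(-384/(-66)) = 299/6596 - 17359/((-1/66*(-384))) = 299/6596 - 17359/64/11 = 299/6596 - 17359*11/64 = 299/6596 - 190949/64 = -314870117/105536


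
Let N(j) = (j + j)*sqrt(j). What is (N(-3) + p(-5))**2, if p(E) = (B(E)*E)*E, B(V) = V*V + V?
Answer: 249892 - 6000*I*sqrt(3) ≈ 2.4989e+5 - 10392.0*I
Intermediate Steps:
B(V) = V + V**2 (B(V) = V**2 + V = V + V**2)
N(j) = 2*j**(3/2) (N(j) = (2*j)*sqrt(j) = 2*j**(3/2))
p(E) = E**3*(1 + E) (p(E) = ((E*(1 + E))*E)*E = (E**2*(1 + E))*E = E**3*(1 + E))
(N(-3) + p(-5))**2 = (2*(-3)**(3/2) + (-5)**3*(1 - 5))**2 = (2*(-3*I*sqrt(3)) - 125*(-4))**2 = (-6*I*sqrt(3) + 500)**2 = (500 - 6*I*sqrt(3))**2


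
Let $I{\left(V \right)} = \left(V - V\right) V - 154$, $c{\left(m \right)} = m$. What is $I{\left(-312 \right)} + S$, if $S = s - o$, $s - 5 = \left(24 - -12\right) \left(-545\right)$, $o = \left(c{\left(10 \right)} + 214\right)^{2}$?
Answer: $-69945$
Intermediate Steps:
$I{\left(V \right)} = -154$ ($I{\left(V \right)} = 0 V - 154 = 0 - 154 = -154$)
$o = 50176$ ($o = \left(10 + 214\right)^{2} = 224^{2} = 50176$)
$s = -19615$ ($s = 5 + \left(24 - -12\right) \left(-545\right) = 5 + \left(24 + 12\right) \left(-545\right) = 5 + 36 \left(-545\right) = 5 - 19620 = -19615$)
$S = -69791$ ($S = -19615 - 50176 = -69791$)
$I{\left(-312 \right)} + S = -154 - 69791 = -69945$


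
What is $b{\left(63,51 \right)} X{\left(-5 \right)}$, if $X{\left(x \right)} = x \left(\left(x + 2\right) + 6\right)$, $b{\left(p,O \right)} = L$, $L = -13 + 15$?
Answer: $-30$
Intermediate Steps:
$L = 2$
$b{\left(p,O \right)} = 2$
$X{\left(x \right)} = x \left(8 + x\right)$ ($X{\left(x \right)} = x \left(\left(2 + x\right) + 6\right) = x \left(8 + x\right)$)
$b{\left(63,51 \right)} X{\left(-5 \right)} = 2 \left(- 5 \left(8 - 5\right)\right) = 2 \left(\left(-5\right) 3\right) = 2 \left(-15\right) = -30$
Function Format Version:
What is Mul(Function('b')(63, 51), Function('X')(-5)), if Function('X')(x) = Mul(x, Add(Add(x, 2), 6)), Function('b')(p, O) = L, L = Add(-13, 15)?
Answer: -30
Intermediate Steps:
L = 2
Function('b')(p, O) = 2
Function('X')(x) = Mul(x, Add(8, x)) (Function('X')(x) = Mul(x, Add(Add(2, x), 6)) = Mul(x, Add(8, x)))
Mul(Function('b')(63, 51), Function('X')(-5)) = Mul(2, Mul(-5, Add(8, -5))) = Mul(2, Mul(-5, 3)) = Mul(2, -15) = -30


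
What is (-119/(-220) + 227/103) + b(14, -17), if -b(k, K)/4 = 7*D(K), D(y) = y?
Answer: 10848357/22660 ≈ 478.74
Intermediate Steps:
b(k, K) = -28*K
(-119/(-220) + 227/103) + b(14, -17) = (-119/(-220) + 227/103) - 28*(-17) = (-119*(-1/220) + 227*(1/103)) + 476 = (119/220 + 227/103) + 476 = 62197/22660 + 476 = 10848357/22660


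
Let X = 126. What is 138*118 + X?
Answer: 16410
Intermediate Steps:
138*118 + X = 138*118 + 126 = 16284 + 126 = 16410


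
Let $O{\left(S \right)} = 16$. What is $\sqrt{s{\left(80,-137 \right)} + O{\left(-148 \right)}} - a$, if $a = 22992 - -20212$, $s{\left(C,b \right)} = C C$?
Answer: $-43204 + 4 \sqrt{401} \approx -43124.0$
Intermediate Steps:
$s{\left(C,b \right)} = C^{2}$
$a = 43204$ ($a = 22992 + 20212 = 43204$)
$\sqrt{s{\left(80,-137 \right)} + O{\left(-148 \right)}} - a = \sqrt{80^{2} + 16} - 43204 = \sqrt{6400 + 16} - 43204 = \sqrt{6416} - 43204 = 4 \sqrt{401} - 43204 = -43204 + 4 \sqrt{401}$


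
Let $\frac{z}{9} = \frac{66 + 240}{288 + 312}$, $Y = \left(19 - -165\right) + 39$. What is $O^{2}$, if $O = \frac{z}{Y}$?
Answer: $\frac{210681}{497290000} \approx 0.00042366$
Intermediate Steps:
$Y = 223$ ($Y = \left(19 + 165\right) + 39 = 184 + 39 = 223$)
$z = \frac{459}{100}$ ($z = 9 \frac{66 + 240}{288 + 312} = 9 \cdot \frac{306}{600} = 9 \cdot 306 \cdot \frac{1}{600} = 9 \cdot \frac{51}{100} = \frac{459}{100} \approx 4.59$)
$O = \frac{459}{22300}$ ($O = \frac{459}{100 \cdot 223} = \frac{459}{100} \cdot \frac{1}{223} = \frac{459}{22300} \approx 0.020583$)
$O^{2} = \left(\frac{459}{22300}\right)^{2} = \frac{210681}{497290000}$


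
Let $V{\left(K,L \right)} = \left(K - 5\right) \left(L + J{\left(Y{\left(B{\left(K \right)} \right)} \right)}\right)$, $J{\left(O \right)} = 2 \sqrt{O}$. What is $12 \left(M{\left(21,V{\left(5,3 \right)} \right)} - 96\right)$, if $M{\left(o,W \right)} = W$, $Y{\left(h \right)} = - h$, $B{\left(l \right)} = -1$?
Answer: $-1152$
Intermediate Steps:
$V{\left(K,L \right)} = \left(-5 + K\right) \left(2 + L\right)$ ($V{\left(K,L \right)} = \left(K - 5\right) \left(L + 2 \sqrt{\left(-1\right) \left(-1\right)}\right) = \left(-5 + K\right) \left(L + 2 \sqrt{1}\right) = \left(-5 + K\right) \left(L + 2 \cdot 1\right) = \left(-5 + K\right) \left(L + 2\right) = \left(-5 + K\right) \left(2 + L\right)$)
$12 \left(M{\left(21,V{\left(5,3 \right)} \right)} - 96\right) = 12 \left(\left(-10 - 15 + 2 \cdot 5 + 5 \cdot 3\right) - 96\right) = 12 \left(\left(-10 - 15 + 10 + 15\right) - 96\right) = 12 \left(0 - 96\right) = 12 \left(-96\right) = -1152$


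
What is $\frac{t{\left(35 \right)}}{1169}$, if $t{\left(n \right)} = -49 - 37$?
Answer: $- \frac{86}{1169} \approx -0.073567$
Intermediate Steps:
$t{\left(n \right)} = -86$
$\frac{t{\left(35 \right)}}{1169} = - \frac{86}{1169}$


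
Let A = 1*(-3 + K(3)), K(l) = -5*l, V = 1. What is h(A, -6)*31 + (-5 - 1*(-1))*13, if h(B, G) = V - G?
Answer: 165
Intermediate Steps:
A = -18 (A = 1*(-3 - 5*3) = 1*(-3 - 15) = 1*(-18) = -18)
h(B, G) = 1 - G
h(A, -6)*31 + (-5 - 1*(-1))*13 = (1 - 1*(-6))*31 + (-5 - 1*(-1))*13 = (1 + 6)*31 + (-5 + 1)*13 = 7*31 - 4*13 = 217 - 52 = 165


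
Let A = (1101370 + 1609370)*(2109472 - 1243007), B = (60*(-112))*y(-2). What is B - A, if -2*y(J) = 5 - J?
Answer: -2348761310580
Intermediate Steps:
y(J) = -5/2 + J/2 (y(J) = -(5 - J)/2 = -5/2 + J/2)
B = 23520 (B = (60*(-112))*(-5/2 + (½)*(-2)) = -6720*(-5/2 - 1) = -6720*(-7/2) = 23520)
A = 2348761334100 (A = 2710740*866465 = 2348761334100)
B - A = 23520 - 1*2348761334100 = 23520 - 2348761334100 = -2348761310580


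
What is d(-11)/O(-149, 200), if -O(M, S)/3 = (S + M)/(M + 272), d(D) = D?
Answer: 451/51 ≈ 8.8431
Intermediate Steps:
O(M, S) = -3*(M + S)/(272 + M) (O(M, S) = -3*(S + M)/(M + 272) = -3*(M + S)/(272 + M))
d(-11)/O(-149, 200) = -11*(272 - 149)/(3*(-1*(-149) - 1*200)) = -11*41/(149 - 200) = -11/(3*(1/123)*(-51)) = -11/(-51/41) = -11*(-41/51) = 451/51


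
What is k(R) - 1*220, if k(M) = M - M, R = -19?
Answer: -220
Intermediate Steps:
k(M) = 0
k(R) - 1*220 = 0 - 1*220 = 0 - 220 = -220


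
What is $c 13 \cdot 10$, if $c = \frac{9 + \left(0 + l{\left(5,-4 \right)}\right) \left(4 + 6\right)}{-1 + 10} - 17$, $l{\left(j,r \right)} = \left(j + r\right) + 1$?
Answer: $- \frac{16120}{9} \approx -1791.1$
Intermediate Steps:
$l{\left(j,r \right)} = 1 + j + r$
$c = - \frac{124}{9}$ ($c = \frac{9 + \left(0 + \left(1 + 5 - 4\right)\right) \left(4 + 6\right)}{-1 + 10} - 17 = \frac{9 + \left(0 + 2\right) 10}{9} - 17 = \left(9 + 2 \cdot 10\right) \frac{1}{9} - 17 = \left(9 + 20\right) \frac{1}{9} - 17 = 29 \cdot \frac{1}{9} - 17 = \frac{29}{9} - 17 = - \frac{124}{9} \approx -13.778$)
$c 13 \cdot 10 = \left(- \frac{124}{9}\right) 13 \cdot 10 = \left(- \frac{1612}{9}\right) 10 = - \frac{16120}{9}$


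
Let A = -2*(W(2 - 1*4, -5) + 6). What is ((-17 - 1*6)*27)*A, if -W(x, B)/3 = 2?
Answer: 0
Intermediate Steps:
W(x, B) = -6 (W(x, B) = -3*2 = -6)
A = 0 (A = -2*(-6 + 6) = -2*0 = 0)
((-17 - 1*6)*27)*A = ((-17 - 1*6)*27)*0 = ((-17 - 6)*27)*0 = -23*27*0 = -621*0 = 0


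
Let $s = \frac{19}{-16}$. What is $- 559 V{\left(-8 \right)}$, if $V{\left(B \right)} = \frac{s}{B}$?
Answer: $- \frac{10621}{128} \approx -82.977$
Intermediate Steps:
$s = - \frac{19}{16}$ ($s = 19 \left(- \frac{1}{16}\right) = - \frac{19}{16} \approx -1.1875$)
$V{\left(B \right)} = - \frac{19}{16 B}$
$- 559 V{\left(-8 \right)} = - 559 \left(- \frac{19}{16 \left(-8\right)}\right) = - 559 \left(\left(- \frac{19}{16}\right) \left(- \frac{1}{8}\right)\right) = \left(-559\right) \frac{19}{128} = - \frac{10621}{128}$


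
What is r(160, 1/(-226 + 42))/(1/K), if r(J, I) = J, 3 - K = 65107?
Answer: -10416640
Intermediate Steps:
K = -65104 (K = 3 - 1*65107 = 3 - 65107 = -65104)
r(160, 1/(-226 + 42))/(1/K) = 160/(1/(-65104)) = 160/(-1/65104) = 160*(-65104) = -10416640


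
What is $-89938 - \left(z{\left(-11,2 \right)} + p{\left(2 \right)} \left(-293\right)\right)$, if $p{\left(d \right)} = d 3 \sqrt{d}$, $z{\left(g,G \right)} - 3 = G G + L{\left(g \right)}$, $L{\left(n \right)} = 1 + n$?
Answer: $-89935 + 1758 \sqrt{2} \approx -87449.0$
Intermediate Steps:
$z{\left(g,G \right)} = 4 + g + G^{2}$ ($z{\left(g,G \right)} = 3 + \left(G G + \left(1 + g\right)\right) = 3 + \left(G^{2} + \left(1 + g\right)\right) = 3 + \left(1 + g + G^{2}\right) = 4 + g + G^{2}$)
$p{\left(d \right)} = 3 d^{\frac{3}{2}}$ ($p{\left(d \right)} = 3 d \sqrt{d} = 3 d^{\frac{3}{2}}$)
$-89938 - \left(z{\left(-11,2 \right)} + p{\left(2 \right)} \left(-293\right)\right) = -89938 - \left(\left(4 - 11 + 2^{2}\right) + 3 \cdot 2^{\frac{3}{2}} \left(-293\right)\right) = -89938 - \left(\left(4 - 11 + 4\right) + 3 \cdot 2 \sqrt{2} \left(-293\right)\right) = -89938 - \left(-3 + 6 \sqrt{2} \left(-293\right)\right) = -89938 - \left(-3 - 1758 \sqrt{2}\right) = -89938 + \left(3 + 1758 \sqrt{2}\right) = -89935 + 1758 \sqrt{2}$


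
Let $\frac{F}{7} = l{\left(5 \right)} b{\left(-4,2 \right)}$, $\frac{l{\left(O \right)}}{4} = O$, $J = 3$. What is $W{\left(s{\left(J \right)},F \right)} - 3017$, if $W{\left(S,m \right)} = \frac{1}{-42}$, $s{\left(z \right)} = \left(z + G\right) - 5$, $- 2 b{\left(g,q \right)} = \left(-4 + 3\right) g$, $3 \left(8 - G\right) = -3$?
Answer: $- \frac{126715}{42} \approx -3017.0$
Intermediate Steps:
$G = 9$ ($G = 8 - -1 = 8 + 1 = 9$)
$l{\left(O \right)} = 4 O$
$b{\left(g,q \right)} = \frac{g}{2}$ ($b{\left(g,q \right)} = - \frac{\left(-4 + 3\right) g}{2} = - \frac{\left(-1\right) g}{2} = \frac{g}{2}$)
$s{\left(z \right)} = 4 + z$ ($s{\left(z \right)} = \left(z + 9\right) - 5 = \left(9 + z\right) - 5 = 4 + z$)
$F = -280$ ($F = 7 \cdot 4 \cdot 5 \cdot \frac{1}{2} \left(-4\right) = 7 \cdot 20 \left(-2\right) = 7 \left(-40\right) = -280$)
$W{\left(S,m \right)} = - \frac{1}{42}$
$W{\left(s{\left(J \right)},F \right)} - 3017 = - \frac{1}{42} - 3017 = - \frac{126715}{42}$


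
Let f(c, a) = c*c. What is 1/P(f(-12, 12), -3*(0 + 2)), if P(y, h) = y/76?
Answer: 19/36 ≈ 0.52778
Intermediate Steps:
f(c, a) = c**2
P(y, h) = y/76 (P(y, h) = y*(1/76) = y/76)
1/P(f(-12, 12), -3*(0 + 2)) = 1/((1/76)*(-12)**2) = 1/((1/76)*144) = 1/(36/19) = 19/36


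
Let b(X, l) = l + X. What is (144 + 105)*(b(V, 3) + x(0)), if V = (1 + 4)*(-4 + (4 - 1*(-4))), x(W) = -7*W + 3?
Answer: 6474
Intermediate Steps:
x(W) = 3 - 7*W
V = 20 (V = 5*(-4 + (4 + 4)) = 5*(-4 + 8) = 5*4 = 20)
b(X, l) = X + l
(144 + 105)*(b(V, 3) + x(0)) = (144 + 105)*((20 + 3) + (3 - 7*0)) = 249*(23 + (3 + 0)) = 249*(23 + 3) = 249*26 = 6474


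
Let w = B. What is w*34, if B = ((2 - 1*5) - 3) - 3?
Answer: -306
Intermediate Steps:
B = -9 (B = ((2 - 5) - 3) - 3 = (-3 - 3) - 3 = -6 - 3 = -9)
w = -9
w*34 = -9*34 = -306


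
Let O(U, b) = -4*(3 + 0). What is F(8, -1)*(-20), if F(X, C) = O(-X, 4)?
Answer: 240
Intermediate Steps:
O(U, b) = -12 (O(U, b) = -4*3 = -12)
F(X, C) = -12
F(8, -1)*(-20) = -12*(-20) = 240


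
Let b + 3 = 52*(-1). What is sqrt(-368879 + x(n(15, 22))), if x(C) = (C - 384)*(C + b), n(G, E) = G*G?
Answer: I*sqrt(395909) ≈ 629.21*I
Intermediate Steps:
b = -55 (b = -3 + 52*(-1) = -3 - 52 = -55)
n(G, E) = G**2
x(C) = (-384 + C)*(-55 + C) (x(C) = (C - 384)*(C - 55) = (-384 + C)*(-55 + C))
sqrt(-368879 + x(n(15, 22))) = sqrt(-368879 + (21120 + (15**2)**2 - 439*15**2)) = sqrt(-368879 + (21120 + 225**2 - 439*225)) = sqrt(-368879 + (21120 + 50625 - 98775)) = sqrt(-368879 - 27030) = sqrt(-395909) = I*sqrt(395909)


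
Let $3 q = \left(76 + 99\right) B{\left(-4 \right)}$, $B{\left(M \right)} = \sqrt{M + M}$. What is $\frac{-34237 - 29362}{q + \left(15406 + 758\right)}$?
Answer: $- \frac{2313032031}{587929766} + \frac{33389475 i \sqrt{2}}{1175859532} \approx -3.9342 + 0.040158 i$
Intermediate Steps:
$B{\left(M \right)} = \sqrt{2} \sqrt{M}$ ($B{\left(M \right)} = \sqrt{2 M} = \sqrt{2} \sqrt{M}$)
$q = \frac{350 i \sqrt{2}}{3}$ ($q = \frac{\left(76 + 99\right) \sqrt{2} \sqrt{-4}}{3} = \frac{175 \sqrt{2} \cdot 2 i}{3} = \frac{175 \cdot 2 i \sqrt{2}}{3} = \frac{350 i \sqrt{2}}{3} \approx 164.99 i$)
$\frac{-34237 - 29362}{q + \left(15406 + 758\right)} = \frac{-34237 - 29362}{\frac{350 i \sqrt{2}}{3} + \left(15406 + 758\right)} = - \frac{63599}{\frac{350 i \sqrt{2}}{3} + 16164} = - \frac{63599}{16164 + \frac{350 i \sqrt{2}}{3}}$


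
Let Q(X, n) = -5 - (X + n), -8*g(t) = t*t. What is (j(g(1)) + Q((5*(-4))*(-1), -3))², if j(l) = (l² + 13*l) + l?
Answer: 2307361/4096 ≈ 563.32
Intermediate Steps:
g(t) = -t²/8 (g(t) = -t*t/8 = -t²/8)
Q(X, n) = -5 - X - n (Q(X, n) = -5 + (-X - n) = -5 - X - n)
j(l) = l² + 14*l
(j(g(1)) + Q((5*(-4))*(-1), -3))² = ((-⅛*1²)*(14 - ⅛*1²) + (-5 - 5*(-4)*(-1) - 1*(-3)))² = ((-⅛*1)*(14 - ⅛*1) + (-5 - (-20)*(-1) + 3))² = (-(14 - ⅛)/8 + (-5 - 1*20 + 3))² = (-⅛*111/8 + (-5 - 20 + 3))² = (-111/64 - 22)² = (-1519/64)² = 2307361/4096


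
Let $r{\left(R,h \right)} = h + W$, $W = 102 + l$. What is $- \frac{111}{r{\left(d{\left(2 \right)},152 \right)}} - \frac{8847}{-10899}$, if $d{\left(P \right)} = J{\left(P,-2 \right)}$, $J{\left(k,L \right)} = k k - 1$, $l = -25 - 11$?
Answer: $\frac{79873}{263998} \approx 0.30255$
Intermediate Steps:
$l = -36$ ($l = -25 - 11 = -36$)
$J{\left(k,L \right)} = -1 + k^{2}$ ($J{\left(k,L \right)} = k^{2} - 1 = -1 + k^{2}$)
$d{\left(P \right)} = -1 + P^{2}$
$W = 66$ ($W = 102 - 36 = 66$)
$r{\left(R,h \right)} = 66 + h$ ($r{\left(R,h \right)} = h + 66 = 66 + h$)
$- \frac{111}{r{\left(d{\left(2 \right)},152 \right)}} - \frac{8847}{-10899} = - \frac{111}{66 + 152} - \frac{8847}{-10899} = - \frac{111}{218} - - \frac{983}{1211} = \left(-111\right) \frac{1}{218} + \frac{983}{1211} = - \frac{111}{218} + \frac{983}{1211} = \frac{79873}{263998}$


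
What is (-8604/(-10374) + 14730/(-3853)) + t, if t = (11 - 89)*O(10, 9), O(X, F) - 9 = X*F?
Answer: -51462648282/6661837 ≈ -7725.0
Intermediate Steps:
O(X, F) = 9 + F*X (O(X, F) = 9 + X*F = 9 + F*X)
t = -7722 (t = (11 - 89)*(9 + 9*10) = -78*(9 + 90) = -78*99 = -7722)
(-8604/(-10374) + 14730/(-3853)) + t = (-8604/(-10374) + 14730/(-3853)) - 7722 = (-8604*(-1/10374) + 14730*(-1/3853)) - 7722 = (1434/1729 - 14730/3853) - 7722 = -19942968/6661837 - 7722 = -51462648282/6661837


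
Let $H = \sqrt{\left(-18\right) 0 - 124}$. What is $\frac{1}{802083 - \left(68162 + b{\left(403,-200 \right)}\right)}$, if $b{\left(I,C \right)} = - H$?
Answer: $\frac{733921}{538640034365} - \frac{2 i \sqrt{31}}{538640034365} \approx 1.3625 \cdot 10^{-6} - 2.0673 \cdot 10^{-11} i$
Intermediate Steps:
$H = 2 i \sqrt{31}$ ($H = \sqrt{0 - 124} = \sqrt{-124} = 2 i \sqrt{31} \approx 11.136 i$)
$b{\left(I,C \right)} = - 2 i \sqrt{31}$
$\frac{1}{802083 - \left(68162 + b{\left(403,-200 \right)}\right)} = \frac{1}{802083 + \left(\left(-224799 + 156637\right) - - 2 i \sqrt{31}\right)} = \frac{1}{802083 - \left(68162 - 2 i \sqrt{31}\right)} = \frac{1}{733921 + 2 i \sqrt{31}}$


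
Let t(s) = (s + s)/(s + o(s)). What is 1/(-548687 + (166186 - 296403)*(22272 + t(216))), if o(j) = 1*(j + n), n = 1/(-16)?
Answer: -6911/20047926024625 ≈ -3.4472e-10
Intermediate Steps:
n = -1/16 ≈ -0.062500
o(j) = -1/16 + j (o(j) = 1*(j - 1/16) = 1*(-1/16 + j) = -1/16 + j)
t(s) = 2*s/(-1/16 + 2*s) (t(s) = (s + s)/(s + (-1/16 + s)) = (2*s)/(-1/16 + 2*s) = 2*s/(-1/16 + 2*s))
1/(-548687 + (166186 - 296403)*(22272 + t(216))) = 1/(-548687 + (166186 - 296403)*(22272 + 32*216/(-1 + 32*216))) = 1/(-548687 - 130217*(22272 + 32*216/(-1 + 6912))) = 1/(-548687 - 130217*(22272 + 32*216/6911)) = 1/(-548687 - 130217*(22272 + 32*216*(1/6911))) = 1/(-548687 - 130217*(22272 + 6912/6911)) = 1/(-548687 - 130217*153928704/6911) = 1/(-548687 - 20044134048768/6911) = 1/(-20047926024625/6911) = -6911/20047926024625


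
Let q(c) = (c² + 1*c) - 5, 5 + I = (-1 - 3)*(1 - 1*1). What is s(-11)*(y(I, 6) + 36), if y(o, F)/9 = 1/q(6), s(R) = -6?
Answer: -8046/37 ≈ -217.46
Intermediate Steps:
I = -5 (I = -5 + (-1 - 3)*(1 - 1*1) = -5 - 4*(1 - 1) = -5 - 4*0 = -5 + 0 = -5)
q(c) = -5 + c + c² (q(c) = (c² + c) - 5 = (c + c²) - 5 = -5 + c + c²)
y(o, F) = 9/37 (y(o, F) = 9/(-5 + 6 + 6²) = 9/(-5 + 6 + 36) = 9/37)
s(-11)*(y(I, 6) + 36) = -6*(9/37 + 36) = -6*1341/37 = -8046/37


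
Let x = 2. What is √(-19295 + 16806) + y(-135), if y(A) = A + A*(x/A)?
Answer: -133 + I*√2489 ≈ -133.0 + 49.89*I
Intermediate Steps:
y(A) = 2 + A (y(A) = A + A*(2/A) = A + 2 = 2 + A)
√(-19295 + 16806) + y(-135) = √(-19295 + 16806) + (2 - 135) = √(-2489) - 133 = I*√2489 - 133 = -133 + I*√2489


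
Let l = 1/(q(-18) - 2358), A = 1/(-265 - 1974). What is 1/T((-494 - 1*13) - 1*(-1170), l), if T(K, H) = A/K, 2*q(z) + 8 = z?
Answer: -1484457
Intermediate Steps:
q(z) = -4 + z/2
A = -1/2239 (A = 1/(-2239) = -1/2239 ≈ -0.00044663)
l = -1/2371 (l = 1/((-4 + (½)*(-18)) - 2358) = 1/((-4 - 9) - 2358) = 1/(-13 - 2358) = 1/(-2371) = -1/2371 ≈ -0.00042176)
T(K, H) = -1/(2239*K)
1/T((-494 - 1*13) - 1*(-1170), l) = 1/(-1/(2239*((-494 - 1*13) - 1*(-1170)))) = 1/(-1/(2239*((-494 - 13) + 1170))) = 1/(-1/(2239*(-507 + 1170))) = 1/(-1/2239/663) = 1/(-1/2239*1/663) = 1/(-1/1484457) = -1484457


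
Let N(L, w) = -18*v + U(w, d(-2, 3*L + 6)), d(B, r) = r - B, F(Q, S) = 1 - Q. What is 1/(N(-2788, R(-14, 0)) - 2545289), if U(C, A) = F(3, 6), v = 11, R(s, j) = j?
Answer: -1/2545489 ≈ -3.9285e-7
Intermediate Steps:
U(C, A) = -2 (U(C, A) = 1 - 1*3 = 1 - 3 = -2)
N(L, w) = -200 (N(L, w) = -18*11 - 2 = -198 - 2 = -200)
1/(N(-2788, R(-14, 0)) - 2545289) = 1/(-200 - 2545289) = 1/(-2545489) = -1/2545489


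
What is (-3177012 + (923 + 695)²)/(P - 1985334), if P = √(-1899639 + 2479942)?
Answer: 1109976415392/3941550511253 + 559088*√580303/3941550511253 ≈ 0.28172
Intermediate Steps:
P = √580303 ≈ 761.78
(-3177012 + (923 + 695)²)/(P - 1985334) = (-3177012 + (923 + 695)²)/(√580303 - 1985334) = (-3177012 + 1618²)/(-1985334 + √580303) = (-3177012 + 2617924)/(-1985334 + √580303) = -559088/(-1985334 + √580303)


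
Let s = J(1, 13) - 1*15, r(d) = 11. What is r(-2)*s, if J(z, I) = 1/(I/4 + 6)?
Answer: -6061/37 ≈ -163.81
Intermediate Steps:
J(z, I) = 1/(6 + I/4) (J(z, I) = 1/(I*(¼) + 6) = 1/(I/4 + 6) = 1/(6 + I/4))
s = -551/37 (s = 4/(24 + 13) - 1*15 = 4/37 - 15 = -551/37 ≈ -14.892)
r(-2)*s = 11*(-551/37) = -6061/37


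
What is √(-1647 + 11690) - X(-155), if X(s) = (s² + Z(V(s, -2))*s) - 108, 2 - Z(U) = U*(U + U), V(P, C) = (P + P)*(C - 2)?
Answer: -476679607 + 11*√83 ≈ -4.7668e+8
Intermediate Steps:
V(P, C) = 2*P*(-2 + C) (V(P, C) = (2*P)*(-2 + C) = 2*P*(-2 + C))
Z(U) = 2 - 2*U² (Z(U) = 2 - U*(U + U) = 2 - U*2*U = 2 - 2*U²)
X(s) = -108 + s² + s*(2 - 128*s²) (X(s) = (s² + (2 - 2*4*s²*(-2 - 2)²)*s) - 108 = (s² + (2 - 2*64*s²)*s) - 108 = (s² + (2 - 128*s²)*s) - 108 = (s² + s*(2 - 128*s²)) - 108 = -108 + s² + s*(2 - 128*s²))
√(-1647 + 11690) - X(-155) = √(-1647 + 11690) - (-108 + (-155)² - 128*(-155)³ + 2*(-155)) = √10043 - (-108 + 24025 - 128*(-3723875) - 310) = 11*√83 - (-108 + 24025 + 476656000 - 310) = 11*√83 - 1*476679607 = 11*√83 - 476679607 = -476679607 + 11*√83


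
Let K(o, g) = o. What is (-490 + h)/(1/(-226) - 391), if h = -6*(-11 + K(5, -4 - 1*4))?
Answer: 102604/88367 ≈ 1.1611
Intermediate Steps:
h = 36 (h = -6*(-11 + 5) = -6*(-6) = 36)
(-490 + h)/(1/(-226) - 391) = (-490 + 36)/(1/(-226) - 391) = -454/(-1/226 - 391) = -454/(-88367/226) = -454*(-226/88367) = 102604/88367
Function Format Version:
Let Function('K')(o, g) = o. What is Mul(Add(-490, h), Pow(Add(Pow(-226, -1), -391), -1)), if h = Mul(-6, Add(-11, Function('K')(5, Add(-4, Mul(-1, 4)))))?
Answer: Rational(102604, 88367) ≈ 1.1611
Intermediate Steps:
h = 36 (h = Mul(-6, Add(-11, 5)) = Mul(-6, -6) = 36)
Mul(Add(-490, h), Pow(Add(Pow(-226, -1), -391), -1)) = Mul(Add(-490, 36), Pow(Add(Pow(-226, -1), -391), -1)) = Mul(-454, Pow(Add(Rational(-1, 226), -391), -1)) = Mul(-454, Pow(Rational(-88367, 226), -1)) = Mul(-454, Rational(-226, 88367)) = Rational(102604, 88367)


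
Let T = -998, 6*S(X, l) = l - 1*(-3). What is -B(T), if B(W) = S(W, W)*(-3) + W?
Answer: 1001/2 ≈ 500.50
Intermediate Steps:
S(X, l) = ½ + l/6 (S(X, l) = (l - 1*(-3))/6 = (l + 3)/6 = (3 + l)/6 = ½ + l/6)
B(W) = -3/2 + W/2 (B(W) = (½ + W/6)*(-3) + W = (-3/2 - W/2) + W = -3/2 + W/2)
-B(T) = -(-3/2 + (½)*(-998)) = -(-3/2 - 499) = -1*(-1001/2) = 1001/2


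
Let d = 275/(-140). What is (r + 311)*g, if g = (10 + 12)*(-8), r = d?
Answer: -380732/7 ≈ -54390.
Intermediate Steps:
d = -55/28 (d = 275*(-1/140) = -55/28 ≈ -1.9643)
r = -55/28 ≈ -1.9643
g = -176 (g = 22*(-8) = -176)
(r + 311)*g = (-55/28 + 311)*(-176) = (8653/28)*(-176) = -380732/7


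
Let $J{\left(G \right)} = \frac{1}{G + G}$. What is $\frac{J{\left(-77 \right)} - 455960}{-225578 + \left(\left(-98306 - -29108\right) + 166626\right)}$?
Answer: $\frac{70217841}{19735100} \approx 3.558$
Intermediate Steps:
$J{\left(G \right)} = \frac{1}{2 G}$
$\frac{J{\left(-77 \right)} - 455960}{-225578 + \left(\left(-98306 - -29108\right) + 166626\right)} = \frac{\frac{1}{2 \left(-77\right)} - 455960}{-225578 + \left(\left(-98306 - -29108\right) + 166626\right)} = \frac{\frac{1}{2} \left(- \frac{1}{77}\right) - 455960}{-225578 + \left(\left(-98306 + 29108\right) + 166626\right)} = \frac{- \frac{1}{154} - 455960}{-225578 + \left(-69198 + 166626\right)} = - \frac{70217841}{154 \left(-225578 + 97428\right)} = - \frac{70217841}{154 \left(-128150\right)} = \left(- \frac{70217841}{154}\right) \left(- \frac{1}{128150}\right) = \frac{70217841}{19735100}$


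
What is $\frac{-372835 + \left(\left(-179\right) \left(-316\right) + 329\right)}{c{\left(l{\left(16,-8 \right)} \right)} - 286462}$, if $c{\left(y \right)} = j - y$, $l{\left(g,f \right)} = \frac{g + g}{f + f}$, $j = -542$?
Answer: $\frac{157971}{143501} \approx 1.1008$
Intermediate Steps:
$l{\left(g,f \right)} = \frac{g}{f}$ ($l{\left(g,f \right)} = \frac{2 g}{2 f} = 2 g \frac{1}{2 f} = \frac{g}{f}$)
$c{\left(y \right)} = -542 - y$
$\frac{-372835 + \left(\left(-179\right) \left(-316\right) + 329\right)}{c{\left(l{\left(16,-8 \right)} \right)} - 286462} = \frac{-372835 + \left(\left(-179\right) \left(-316\right) + 329\right)}{\left(-542 - \frac{16}{-8}\right) - 286462} = \frac{-372835 + \left(56564 + 329\right)}{\left(-542 - 16 \left(- \frac{1}{8}\right)\right) - 286462} = \frac{-372835 + 56893}{\left(-542 - -2\right) - 286462} = - \frac{315942}{\left(-542 + 2\right) - 286462} = - \frac{315942}{-540 - 286462} = - \frac{315942}{-287002} = \left(-315942\right) \left(- \frac{1}{287002}\right) = \frac{157971}{143501}$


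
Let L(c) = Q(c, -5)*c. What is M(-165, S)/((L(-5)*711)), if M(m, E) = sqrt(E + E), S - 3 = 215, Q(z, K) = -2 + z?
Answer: 2*sqrt(109)/24885 ≈ 0.00083908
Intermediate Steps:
L(c) = c*(-2 + c) (L(c) = (-2 + c)*c = c*(-2 + c))
S = 218 (S = 3 + 215 = 218)
M(m, E) = sqrt(2)*sqrt(E) (M(m, E) = sqrt(2*E) = sqrt(2)*sqrt(E))
M(-165, S)/((L(-5)*711)) = (sqrt(2)*sqrt(218))/((-5*(-2 - 5)*711)) = (2*sqrt(109))/((-5*(-7)*711)) = (2*sqrt(109))/((35*711)) = (2*sqrt(109))/24885 = (2*sqrt(109))*(1/24885) = 2*sqrt(109)/24885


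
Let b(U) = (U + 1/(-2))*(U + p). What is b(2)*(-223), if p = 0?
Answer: -669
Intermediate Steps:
b(U) = U*(-½ + U) (b(U) = (U + 1/(-2))*(U + 0) = (U - ½)*U = (-½ + U)*U = U*(-½ + U))
b(2)*(-223) = (2*(-½ + 2))*(-223) = (2*(3/2))*(-223) = 3*(-223) = -669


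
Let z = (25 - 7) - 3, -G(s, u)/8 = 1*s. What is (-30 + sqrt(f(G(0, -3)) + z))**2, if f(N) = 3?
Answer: 918 - 180*sqrt(2) ≈ 663.44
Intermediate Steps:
G(s, u) = -8*s
z = 15 (z = 18 - 3 = 15)
(-30 + sqrt(f(G(0, -3)) + z))**2 = (-30 + sqrt(3 + 15))**2 = (-30 + sqrt(18))**2 = (-30 + 3*sqrt(2))**2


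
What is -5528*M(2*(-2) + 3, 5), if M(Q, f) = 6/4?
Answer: -8292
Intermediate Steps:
M(Q, f) = 3/2 (M(Q, f) = 6*(1/4) = 3/2)
-5528*M(2*(-2) + 3, 5) = -5528*3/2 = -8292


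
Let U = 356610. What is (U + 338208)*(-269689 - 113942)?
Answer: -266553724158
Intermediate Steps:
(U + 338208)*(-269689 - 113942) = (356610 + 338208)*(-269689 - 113942) = 694818*(-383631) = -266553724158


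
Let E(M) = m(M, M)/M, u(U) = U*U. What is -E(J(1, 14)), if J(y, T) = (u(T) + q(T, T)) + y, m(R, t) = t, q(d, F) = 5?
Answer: -1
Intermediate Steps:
u(U) = U²
J(y, T) = 5 + y + T² (J(y, T) = (T² + 5) + y = (5 + T²) + y = 5 + y + T²)
E(M) = 1 (E(M) = M/M = 1)
-E(J(1, 14)) = -1*1 = -1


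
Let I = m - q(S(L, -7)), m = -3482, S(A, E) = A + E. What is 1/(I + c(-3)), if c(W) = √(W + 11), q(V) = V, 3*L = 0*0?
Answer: -3475/12075617 - 2*√2/12075617 ≈ -0.00028800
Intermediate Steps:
L = 0 (L = (0*0)/3 = (⅓)*0 = 0)
c(W) = √(11 + W)
I = -3475 (I = -3482 - (0 - 7) = -3482 - 1*(-7) = -3482 + 7 = -3475)
1/(I + c(-3)) = 1/(-3475 + √(11 - 3)) = 1/(-3475 + √8) = 1/(-3475 + 2*√2)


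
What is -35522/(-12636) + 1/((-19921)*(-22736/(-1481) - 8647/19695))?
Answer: 153902839539894943/54746878246016814 ≈ 2.8112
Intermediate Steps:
-35522/(-12636) + 1/((-19921)*(-22736/(-1481) - 8647/19695)) = -35522*(-1/12636) - 1/(19921*(-22736*(-1/1481) - 8647*1/19695)) = 17761/6318 - 1/(19921*(22736/1481 - 8647/19695)) = 17761/6318 - 1/(19921*434979313/29168295) = 17761/6318 - 1/19921*29168295/434979313 = 17761/6318 - 29168295/8665222894273 = 153902839539894943/54746878246016814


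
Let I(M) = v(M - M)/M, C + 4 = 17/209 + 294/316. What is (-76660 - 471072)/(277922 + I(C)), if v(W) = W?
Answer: -273866/138961 ≈ -1.9708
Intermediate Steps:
C = -98679/33022 (C = -4 + (17/209 + 294/316) = -4 + (17*(1/209) + 294*(1/316)) = -4 + (17/209 + 147/158) = -4 + 33409/33022 = -98679/33022 ≈ -2.9883)
I(M) = 0 (I(M) = (M - M)/M = 0/M = 0)
(-76660 - 471072)/(277922 + I(C)) = (-76660 - 471072)/(277922 + 0) = -547732/277922 = -547732*1/277922 = -273866/138961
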